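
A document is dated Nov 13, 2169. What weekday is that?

Monday

Doomsday rule: the anchor day for the 2100s is Sunday. For year 69: 69÷12 = 5 r 9, and 9÷4 = 2, so 5+9+2 = 16.
Sunday + 16 ≡ Tuesday — that's 2169's doomsday.
In November the doomsday date is Nov 7.
Nov 13 is 6 days after Nov 7; 6 mod 7 = 6, so Tuesday + 6 = Monday.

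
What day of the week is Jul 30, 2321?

Doomsday rule: the anchor day for the 2300s is Wednesday. For year 21: 21÷12 = 1 r 9, and 9÷4 = 2, so 1+9+2 = 12.
Wednesday + 12 ≡ Monday — that's 2321's doomsday.
In July the doomsday date is Jul 11.
Jul 30 is 19 days after Jul 11; 19 mod 7 = 5, so Monday + 5 = Saturday.

Saturday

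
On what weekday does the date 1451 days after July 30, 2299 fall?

Tuesday

First find the weekday of Jul 30, 2299. Doomsday rule: the anchor day for the 2200s is Friday. For year 99: 99÷12 = 8 r 3, and 3÷4 = 0, so 8+3+0 = 11.
Friday + 11 ≡ Tuesday — that's 2299's doomsday.
In July the doomsday date is Jul 11.
Jul 30 is 19 days after Jul 11; 19 mod 7 = 5, so Tuesday + 5 = Sunday.
1451 mod 7 = 2, so 1451 days after a Sunday is Sunday + 2 = Tuesday.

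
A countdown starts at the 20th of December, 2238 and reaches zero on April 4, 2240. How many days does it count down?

471

Dec 20, 2238 → Dec 20, 2239: 365 days.
Dec 20, 2239 → Jan 20, 2240: 31 days (December has 31).
Jan 20, 2240 → Feb 20, 2240: 31 days (January has 31).
Feb 20, 2240 → Mar 20, 2240: 29 days (February has 29).
Mar 20, 2240 → Apr 4, 2240: 15 days.
Total: 471 days.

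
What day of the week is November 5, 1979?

Monday

January 1, 1979 is a Monday.
Jan 1, 1979 → Feb 1, 1979: 31 days (January has 31).
Feb 1, 1979 → Mar 1, 1979: 28 days (February has 28).
Mar 1, 1979 → Apr 1, 1979: 31 days (March has 31).
Apr 1, 1979 → May 1, 1979: 30 days (April has 30).
May 1, 1979 → Jun 1, 1979: 31 days (May has 31).
Jun 1, 1979 → Jul 1, 1979: 30 days (June has 30).
Jul 1, 1979 → Aug 1, 1979: 31 days (July has 31).
Aug 1, 1979 → Sep 1, 1979: 31 days (August has 31).
Sep 1, 1979 → Oct 1, 1979: 30 days (September has 30).
Oct 1, 1979 → Nov 1, 1979: 31 days (October has 31).
Nov 1, 1979 → Nov 5, 1979: 4 days.
Total: 308 days.
308 mod 7 = 0, so Monday + 0 = Monday.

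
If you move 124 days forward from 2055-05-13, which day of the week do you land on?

May 13, 2055 is a Thursday.
124 mod 7 = 5, so 124 days after a Thursday is Thursday + 5 = Tuesday.

Tuesday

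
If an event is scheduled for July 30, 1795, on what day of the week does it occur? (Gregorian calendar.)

Doomsday rule: the anchor day for the 1700s is Sunday. For year 95: 95÷12 = 7 r 11, and 11÷4 = 2, so 7+11+2 = 20.
Sunday + 20 ≡ Saturday — that's 1795's doomsday.
In July the doomsday date is Jul 11.
Jul 30 is 19 days after Jul 11; 19 mod 7 = 5, so Saturday + 5 = Thursday.

Thursday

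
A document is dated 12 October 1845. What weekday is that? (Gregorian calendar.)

Sunday

Doomsday rule: the anchor day for the 1800s is Friday. For year 45: 45÷12 = 3 r 9, and 9÷4 = 2, so 3+9+2 = 14.
Friday + 14 ≡ Friday — that's 1845's doomsday.
In October the doomsday date is Oct 10.
Oct 12 is 2 days after Oct 10; 2 mod 7 = 2, so Friday + 2 = Sunday.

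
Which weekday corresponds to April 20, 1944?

Doomsday rule: the anchor day for the 1900s is Wednesday. For year 44: 44÷12 = 3 r 8, and 8÷4 = 2, so 3+8+2 = 13.
Wednesday + 13 ≡ Tuesday — that's 1944's doomsday.
In April the doomsday date is Apr 4.
Apr 20 is 16 days after Apr 4; 16 mod 7 = 2, so Tuesday + 2 = Thursday.

Thursday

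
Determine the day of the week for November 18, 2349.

Friday

Doomsday rule: the anchor day for the 2300s is Wednesday. For year 49: 49÷12 = 4 r 1, and 1÷4 = 0, so 4+1+0 = 5.
Wednesday + 5 ≡ Monday — that's 2349's doomsday.
In November the doomsday date is Nov 7.
Nov 18 is 11 days after Nov 7; 11 mod 7 = 4, so Monday + 4 = Friday.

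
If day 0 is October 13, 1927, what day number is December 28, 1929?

Oct 13, 1927 → Oct 13, 1928: 366 days (Feb 29, 1928 is in that span).
Oct 13, 1928 → Oct 13, 1929: 365 days.
Oct 13, 1929 → Nov 13, 1929: 31 days (October has 31).
Nov 13, 1929 → Dec 13, 1929: 30 days (November has 30).
Dec 13, 1929 → Dec 28, 1929: 15 days.
Total: 807 days.

807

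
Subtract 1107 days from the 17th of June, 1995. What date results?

−365 (one year) → Jun 17, 1994 (742 left).
−365 (one year) → Jun 17, 1993 (377 left).
−17 → May 31, 1993 (end of May, 31 days; 360 left).
−31 → Apr 30, 1993 (end of Apr, 30 days; 329 left).
−30 → Mar 31, 1993 (end of Mar, 31 days; 299 left).
−31 → Feb 28, 1993 (end of Feb, 28 days; 268 left).
−28 → Jan 31, 1993 (end of Jan, 31 days; 240 left).
−31 → Dec 31, 1992 (end of Dec, 31 days; 209 left).
−31 → Nov 30, 1992 (end of Nov, 30 days; 178 left).
−30 → Oct 31, 1992 (end of Oct, 31 days; 148 left).
−31 → Sep 30, 1992 (end of Sep, 30 days; 117 left).
−30 → Aug 31, 1992 (end of Aug, 31 days; 87 left).
−31 → Jul 31, 1992 (end of Jul, 31 days; 56 left).
−31 → Jun 30, 1992 (end of Jun, 30 days; 25 left).
−25 → Jun 5, 1992.

June 5, 1992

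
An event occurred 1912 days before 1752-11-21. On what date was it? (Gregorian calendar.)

August 28, 1747

−366 (one year; includes Feb 29, 1752) → Nov 21, 1751 (1546 left).
−365 (one year) → Nov 21, 1750 (1181 left).
−365 (one year) → Nov 21, 1749 (816 left).
−365 (one year) → Nov 21, 1748 (451 left).
−366 (one year; includes Feb 29, 1748) → Nov 21, 1747 (85 left).
−21 → Oct 31, 1747 (end of Oct, 31 days; 64 left).
−31 → Sep 30, 1747 (end of Sep, 30 days; 33 left).
−30 → Aug 31, 1747 (end of Aug, 31 days; 3 left).
−3 → Aug 28, 1747.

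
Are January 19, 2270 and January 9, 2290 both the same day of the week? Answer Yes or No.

No

From Jan 19, 2270 to Jan 9, 2290 is 7295 days.
7295 mod 7 = 1, so they are different weekdays.
(Jan 19, 2270 is a Wednesday; Jan 9, 2290 is a Thursday.)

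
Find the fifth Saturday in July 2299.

July 29, 2299

July 1, 2299 is a Saturday.
The first Saturday is therefore July 1 (same day).
The fifth Saturday is 1 + 4×7 = July 29.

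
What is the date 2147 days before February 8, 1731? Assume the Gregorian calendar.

March 24, 1725

−365 (one year) → Feb 8, 1730 (1782 left).
−365 (one year) → Feb 8, 1729 (1417 left).
−366 (one year; includes Feb 29, 1728) → Feb 8, 1728 (1051 left).
−365 (one year) → Feb 8, 1727 (686 left).
−365 (one year) → Feb 8, 1726 (321 left).
−8 → Jan 31, 1726 (end of Jan, 31 days; 313 left).
−31 → Dec 31, 1725 (end of Dec, 31 days; 282 left).
−31 → Nov 30, 1725 (end of Nov, 30 days; 251 left).
−30 → Oct 31, 1725 (end of Oct, 31 days; 221 left).
−31 → Sep 30, 1725 (end of Sep, 30 days; 190 left).
−30 → Aug 31, 1725 (end of Aug, 31 days; 160 left).
−31 → Jul 31, 1725 (end of Jul, 31 days; 129 left).
−31 → Jun 30, 1725 (end of Jun, 30 days; 98 left).
−30 → May 31, 1725 (end of May, 31 days; 68 left).
−31 → Apr 30, 1725 (end of Apr, 30 days; 37 left).
−30 → Mar 31, 1725 (end of Mar, 31 days; 7 left).
−7 → Mar 24, 1725.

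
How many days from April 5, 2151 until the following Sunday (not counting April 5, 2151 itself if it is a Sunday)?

6

Apr 5, 2151 is a Monday.
From Monday to the next Sunday is 6 days.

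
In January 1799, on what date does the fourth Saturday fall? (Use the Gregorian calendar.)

January 1, 1799 is a Tuesday.
The first Saturday is therefore January 5 (4 days later).
The fourth Saturday is 5 + 3×7 = January 26.

January 26, 1799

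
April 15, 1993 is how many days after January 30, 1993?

Jan 30, 1993 → Feb 28, 1993: 29 days (January has 31).
Feb 28, 1993 → Mar 28, 1993: 28 days (February has 28).
Mar 28, 1993 → Apr 15, 1993: 18 days.
Total: 75 days.

75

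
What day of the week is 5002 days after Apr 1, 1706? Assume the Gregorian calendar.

Monday

Apr 1, 1706 is a Thursday.
5002 mod 7 = 4, so 5002 days after a Thursday is Thursday + 4 = Monday.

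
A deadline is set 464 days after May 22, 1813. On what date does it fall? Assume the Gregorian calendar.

+365 (one year) → May 22, 1814 (99 left).
May has 31 days: +10 → Jun 1, 1814 (89 left).
Jun has 30 days: +30 → Jul 1, 1814 (59 left).
Jul has 31 days: +31 → Aug 1, 1814 (28 left).
+28 → Aug 29, 1814.

August 29, 1814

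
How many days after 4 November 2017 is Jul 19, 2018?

Nov 4, 2017 → Dec 4, 2017: 30 days (November has 30).
Dec 4, 2017 → Jan 4, 2018: 31 days (December has 31).
Jan 4, 2018 → Feb 4, 2018: 31 days (January has 31).
Feb 4, 2018 → Mar 4, 2018: 28 days (February has 28).
Mar 4, 2018 → Apr 4, 2018: 31 days (March has 31).
Apr 4, 2018 → May 4, 2018: 30 days (April has 30).
May 4, 2018 → Jun 4, 2018: 31 days (May has 31).
Jun 4, 2018 → Jul 4, 2018: 30 days (June has 30).
Jul 4, 2018 → Jul 19, 2018: 15 days.
Total: 257 days.

257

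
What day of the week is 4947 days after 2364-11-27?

First find the weekday of Nov 27, 2364. Doomsday rule: the anchor day for the 2300s is Wednesday. For year 64: 64÷12 = 5 r 4, and 4÷4 = 1, so 5+4+1 = 10.
Wednesday + 10 ≡ Saturday — that's 2364's doomsday.
In November the doomsday date is Nov 7.
Nov 27 is 20 days after Nov 7; 20 mod 7 = 6, so Saturday + 6 = Friday.
4947 mod 7 = 5, so 4947 days after a Friday is Friday + 5 = Wednesday.

Wednesday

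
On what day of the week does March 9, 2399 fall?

Doomsday rule: the anchor day for the 2300s is Wednesday. For year 99: 99÷12 = 8 r 3, and 3÷4 = 0, so 8+3+0 = 11.
Wednesday + 11 ≡ Sunday — that's 2399's doomsday.
In March the doomsday date is Mar 14.
Mar 9 is 5 days before Mar 14; 5 mod 7 = 5, so Sunday − 5 = Tuesday.

Tuesday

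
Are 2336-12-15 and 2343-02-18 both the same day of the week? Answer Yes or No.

No

From Dec 15, 2336 to Feb 18, 2343 is 2256 days.
2256 mod 7 = 2, so they are different weekdays.
(Dec 15, 2336 is a Tuesday; Feb 18, 2343 is a Thursday.)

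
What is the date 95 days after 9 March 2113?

June 12, 2113

Mar has 31 days: +23 → Apr 1, 2113 (72 left).
Apr has 30 days: +30 → May 1, 2113 (42 left).
May has 31 days: +31 → Jun 1, 2113 (11 left).
+11 → Jun 12, 2113.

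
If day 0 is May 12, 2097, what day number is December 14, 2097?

May 12, 2097 → Jun 12, 2097: 31 days (May has 31).
Jun 12, 2097 → Jul 12, 2097: 30 days (June has 30).
Jul 12, 2097 → Aug 12, 2097: 31 days (July has 31).
Aug 12, 2097 → Sep 12, 2097: 31 days (August has 31).
Sep 12, 2097 → Oct 12, 2097: 30 days (September has 30).
Oct 12, 2097 → Nov 12, 2097: 31 days (October has 31).
Nov 12, 2097 → Dec 12, 2097: 30 days (November has 30).
Dec 12, 2097 → Dec 14, 2097: 2 days.
Total: 216 days.

216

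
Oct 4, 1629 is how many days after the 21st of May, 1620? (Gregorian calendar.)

3423

May 21, 1620 → May 21, 1621: 365 days.
May 21, 1621 → May 21, 1622: 365 days.
May 21, 1622 → May 21, 1623: 365 days.
May 21, 1623 → May 21, 1624: 366 days (Feb 29, 1624 is in that span).
May 21, 1624 → May 21, 1625: 365 days.
May 21, 1625 → May 21, 1626: 365 days.
May 21, 1626 → May 21, 1627: 365 days.
May 21, 1627 → May 21, 1628: 366 days (Feb 29, 1628 is in that span).
May 21, 1628 → May 21, 1629: 365 days.
May 21, 1629 → Jun 21, 1629: 31 days (May has 31).
Jun 21, 1629 → Jul 21, 1629: 30 days (June has 30).
Jul 21, 1629 → Aug 21, 1629: 31 days (July has 31).
Aug 21, 1629 → Sep 21, 1629: 31 days (August has 31).
Sep 21, 1629 → Oct 4, 1629: 13 days.
Total: 3423 days.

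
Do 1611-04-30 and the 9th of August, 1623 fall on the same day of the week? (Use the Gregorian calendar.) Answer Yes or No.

No

From Apr 30, 1611 to Aug 9, 1623 is 4484 days.
4484 mod 7 = 4, so they are different weekdays.
(Apr 30, 1611 is a Saturday; Aug 9, 1623 is a Wednesday.)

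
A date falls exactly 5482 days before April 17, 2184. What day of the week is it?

First find the weekday of Apr 17, 2184. Doomsday rule: the anchor day for the 2100s is Sunday. For year 84: 84÷12 = 7 r 0, and 0÷4 = 0, so 7+0+0 = 7.
Sunday + 7 ≡ Sunday — that's 2184's doomsday.
In April the doomsday date is Apr 4.
Apr 17 is 13 days after Apr 4; 13 mod 7 = 6, so Sunday + 6 = Saturday.
5482 mod 7 = 1, so 5482 days before a Saturday is Saturday − 1 = Friday.

Friday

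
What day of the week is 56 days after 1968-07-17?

First find the weekday of Jul 17, 1968. Doomsday rule: the anchor day for the 1900s is Wednesday. For year 68: 68÷12 = 5 r 8, and 8÷4 = 2, so 5+8+2 = 15.
Wednesday + 15 ≡ Thursday — that's 1968's doomsday.
In July the doomsday date is Jul 11.
Jul 17 is 6 days after Jul 11; 6 mod 7 = 6, so Thursday + 6 = Wednesday.
56 mod 7 = 0, so 56 days after a Wednesday is Wednesday + 0 = Wednesday.

Wednesday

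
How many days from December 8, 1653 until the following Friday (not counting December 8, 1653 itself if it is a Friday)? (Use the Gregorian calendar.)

4

Dec 8, 1653 is a Monday.
From Monday to the next Friday is 4 days.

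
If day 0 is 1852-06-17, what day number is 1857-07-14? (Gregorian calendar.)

1853

Jun 17, 1852 → Jun 17, 1853: 365 days.
Jun 17, 1853 → Jun 17, 1854: 365 days.
Jun 17, 1854 → Jun 17, 1855: 365 days.
Jun 17, 1855 → Jun 17, 1856: 366 days (Feb 29, 1856 is in that span).
Jun 17, 1856 → Jul 17, 1856: 30 days (June has 30).
Jul 17, 1856 → Aug 17, 1856: 31 days (July has 31).
Aug 17, 1856 → Sep 17, 1856: 31 days (August has 31).
Sep 17, 1856 → Oct 17, 1856: 30 days (September has 30).
Oct 17, 1856 → Nov 17, 1856: 31 days (October has 31).
Nov 17, 1856 → Dec 17, 1856: 30 days (November has 30).
Dec 17, 1856 → Jan 17, 1857: 31 days (December has 31).
Jan 17, 1857 → Feb 17, 1857: 31 days (January has 31).
Feb 17, 1857 → Mar 17, 1857: 28 days (February has 28).
Mar 17, 1857 → Apr 17, 1857: 31 days (March has 31).
Apr 17, 1857 → May 17, 1857: 30 days (April has 30).
May 17, 1857 → Jun 17, 1857: 31 days (May has 31).
Jun 17, 1857 → Jul 14, 1857: 27 days.
Total: 1853 days.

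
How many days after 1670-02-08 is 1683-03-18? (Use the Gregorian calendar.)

Feb 8, 1670 → Feb 8, 1671: 365 days.
Feb 8, 1671 → Feb 8, 1672: 365 days.
Feb 8, 1672 → Feb 8, 1673: 366 days (Feb 29, 1672 is in that span).
Feb 8, 1673 → Feb 8, 1674: 365 days.
Feb 8, 1674 → Feb 8, 1675: 365 days.
Feb 8, 1675 → Feb 8, 1676: 365 days.
Feb 8, 1676 → Feb 8, 1677: 366 days (Feb 29, 1676 is in that span).
Feb 8, 1677 → Feb 8, 1678: 365 days.
Feb 8, 1678 → Feb 8, 1679: 365 days.
Feb 8, 1679 → Feb 8, 1680: 365 days.
Feb 8, 1680 → Feb 8, 1681: 366 days (Feb 29, 1680 is in that span).
Feb 8, 1681 → Feb 8, 1682: 365 days.
Feb 8, 1682 → Feb 8, 1683: 365 days.
Feb 8, 1683 → Mar 8, 1683: 28 days (February has 28).
Mar 8, 1683 → Mar 18, 1683: 10 days.
Total: 4786 days.

4786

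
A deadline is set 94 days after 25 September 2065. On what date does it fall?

December 28, 2065

Sep has 30 days: +6 → Oct 1, 2065 (88 left).
Oct has 31 days: +31 → Nov 1, 2065 (57 left).
Nov has 30 days: +30 → Dec 1, 2065 (27 left).
+27 → Dec 28, 2065.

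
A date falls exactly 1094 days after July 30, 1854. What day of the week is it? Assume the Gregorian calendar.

First find the weekday of Jul 30, 1854. Doomsday rule: the anchor day for the 1800s is Friday. For year 54: 54÷12 = 4 r 6, and 6÷4 = 1, so 4+6+1 = 11.
Friday + 11 ≡ Tuesday — that's 1854's doomsday.
In July the doomsday date is Jul 11.
Jul 30 is 19 days after Jul 11; 19 mod 7 = 5, so Tuesday + 5 = Sunday.
1094 mod 7 = 2, so 1094 days after a Sunday is Sunday + 2 = Tuesday.

Tuesday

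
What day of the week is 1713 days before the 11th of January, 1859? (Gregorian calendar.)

Jan 11, 1859 is a Tuesday.
1713 mod 7 = 5, so 1713 days before a Tuesday is Tuesday − 5 = Thursday.

Thursday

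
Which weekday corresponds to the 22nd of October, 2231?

Saturday

Doomsday rule: the anchor day for the 2200s is Friday. For year 31: 31÷12 = 2 r 7, and 7÷4 = 1, so 2+7+1 = 10.
Friday + 10 ≡ Monday — that's 2231's doomsday.
In October the doomsday date is Oct 10.
Oct 22 is 12 days after Oct 10; 12 mod 7 = 5, so Monday + 5 = Saturday.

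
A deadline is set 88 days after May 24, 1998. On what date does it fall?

May has 31 days: +8 → Jun 1, 1998 (80 left).
Jun has 30 days: +30 → Jul 1, 1998 (50 left).
Jul has 31 days: +31 → Aug 1, 1998 (19 left).
+19 → Aug 20, 1998.

August 20, 1998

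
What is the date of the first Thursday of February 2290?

February 6, 2290

February 1, 2290 is a Saturday.
The first Thursday is therefore February 6 (5 days later).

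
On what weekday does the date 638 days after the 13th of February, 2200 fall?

Friday

Feb 13, 2200 is a Thursday.
638 mod 7 = 1, so 638 days after a Thursday is Thursday + 1 = Friday.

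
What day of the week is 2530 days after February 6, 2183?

Sunday

First find the weekday of Feb 6, 2183. Doomsday rule: the anchor day for the 2100s is Sunday. For year 83: 83÷12 = 6 r 11, and 11÷4 = 2, so 6+11+2 = 19.
Sunday + 19 ≡ Friday — that's 2183's doomsday.
In February the doomsday date is Feb 28 (2183 is not a leap year).
Feb 6 is 22 days before Feb 28; 22 mod 7 = 1, so Friday − 1 = Thursday.
2530 mod 7 = 3, so 2530 days after a Thursday is Thursday + 3 = Sunday.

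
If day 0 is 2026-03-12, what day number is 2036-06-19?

3752

Mar 12, 2026 → Mar 12, 2027: 365 days.
Mar 12, 2027 → Mar 12, 2028: 366 days (Feb 29, 2028 is in that span).
Mar 12, 2028 → Mar 12, 2029: 365 days.
Mar 12, 2029 → Mar 12, 2030: 365 days.
Mar 12, 2030 → Mar 12, 2031: 365 days.
Mar 12, 2031 → Mar 12, 2032: 366 days (Feb 29, 2032 is in that span).
Mar 12, 2032 → Mar 12, 2033: 365 days.
Mar 12, 2033 → Mar 12, 2034: 365 days.
Mar 12, 2034 → Mar 12, 2035: 365 days.
Mar 12, 2035 → Mar 12, 2036: 366 days (Feb 29, 2036 is in that span).
Mar 12, 2036 → Apr 12, 2036: 31 days (March has 31).
Apr 12, 2036 → May 12, 2036: 30 days (April has 30).
May 12, 2036 → Jun 12, 2036: 31 days (May has 31).
Jun 12, 2036 → Jun 19, 2036: 7 days.
Total: 3752 days.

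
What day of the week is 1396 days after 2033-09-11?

Wednesday

First find the weekday of Sep 11, 2033. Doomsday rule: the anchor day for the 2000s is Tuesday. For year 33: 33÷12 = 2 r 9, and 9÷4 = 2, so 2+9+2 = 13.
Tuesday + 13 ≡ Monday — that's 2033's doomsday.
In September the doomsday date is Sep 5.
Sep 11 is 6 days after Sep 5; 6 mod 7 = 6, so Monday + 6 = Sunday.
1396 mod 7 = 3, so 1396 days after a Sunday is Sunday + 3 = Wednesday.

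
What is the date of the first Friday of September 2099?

September 4, 2099

September 1, 2099 is a Tuesday.
The first Friday is therefore September 4 (3 days later).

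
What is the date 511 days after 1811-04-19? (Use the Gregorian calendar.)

September 11, 1812

+366 (one year; includes Feb 29, 1812) → Apr 19, 1812 (145 left).
Apr has 30 days: +12 → May 1, 1812 (133 left).
May has 31 days: +31 → Jun 1, 1812 (102 left).
Jun has 30 days: +30 → Jul 1, 1812 (72 left).
Jul has 31 days: +31 → Aug 1, 1812 (41 left).
Aug has 31 days: +31 → Sep 1, 1812 (10 left).
+10 → Sep 11, 1812.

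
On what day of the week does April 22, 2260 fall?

Doomsday rule: the anchor day for the 2200s is Friday. For year 60: 60÷12 = 5 r 0, and 0÷4 = 0, so 5+0+0 = 5.
Friday + 5 ≡ Wednesday — that's 2260's doomsday.
In April the doomsday date is Apr 4.
Apr 22 is 18 days after Apr 4; 18 mod 7 = 4, so Wednesday + 4 = Sunday.

Sunday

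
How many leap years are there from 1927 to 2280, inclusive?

Multiples of 4 in [1927,2280]: 89.
Of those, multiples of 100: 3 (not leap unless ÷400).
Multiples of 400: 1.
Leap years = 89 − 3 + 1 = 87.

87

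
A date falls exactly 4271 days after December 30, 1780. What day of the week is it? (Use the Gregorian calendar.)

Sunday

First find the weekday of Dec 30, 1780. Doomsday rule: the anchor day for the 1700s is Sunday. For year 80: 80÷12 = 6 r 8, and 8÷4 = 2, so 6+8+2 = 16.
Sunday + 16 ≡ Tuesday — that's 1780's doomsday.
In December the doomsday date is Dec 12.
Dec 30 is 18 days after Dec 12; 18 mod 7 = 4, so Tuesday + 4 = Saturday.
4271 mod 7 = 1, so 4271 days after a Saturday is Saturday + 1 = Sunday.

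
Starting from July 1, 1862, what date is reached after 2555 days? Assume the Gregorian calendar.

June 29, 1869

+365 (one year) → Jul 1, 1863 (2190 left).
+366 (one year; includes Feb 29, 1864) → Jul 1, 1864 (1824 left).
+365 (one year) → Jul 1, 1865 (1459 left).
+365 (one year) → Jul 1, 1866 (1094 left).
+365 (one year) → Jul 1, 1867 (729 left).
+366 (one year; includes Feb 29, 1868) → Jul 1, 1868 (363 left).
Jul has 31 days: +31 → Aug 1, 1868 (332 left).
Aug has 31 days: +31 → Sep 1, 1868 (301 left).
Sep has 30 days: +30 → Oct 1, 1868 (271 left).
Oct has 31 days: +31 → Nov 1, 1868 (240 left).
Nov has 30 days: +30 → Dec 1, 1868 (210 left).
Dec has 31 days: +31 → Jan 1, 1869 (179 left).
Jan has 31 days: +31 → Feb 1, 1869 (148 left).
Feb has 28 days: +28 → Mar 1, 1869 (120 left).
Mar has 31 days: +31 → Apr 1, 1869 (89 left).
Apr has 30 days: +30 → May 1, 1869 (59 left).
May has 31 days: +31 → Jun 1, 1869 (28 left).
+28 → Jun 29, 1869.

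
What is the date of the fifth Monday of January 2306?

January 29, 2306

January 1, 2306 is a Monday.
The first Monday is therefore January 1 (same day).
The fifth Monday is 1 + 4×7 = January 29.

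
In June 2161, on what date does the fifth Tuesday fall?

June 1, 2161 is a Monday.
The first Tuesday is therefore June 2 (1 days later).
The fifth Tuesday is 2 + 4×7 = June 30.

June 30, 2161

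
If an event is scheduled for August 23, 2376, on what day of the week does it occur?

Monday

Doomsday rule: the anchor day for the 2300s is Wednesday. For year 76: 76÷12 = 6 r 4, and 4÷4 = 1, so 6+4+1 = 11.
Wednesday + 11 ≡ Sunday — that's 2376's doomsday.
In August the doomsday date is Aug 8.
Aug 23 is 15 days after Aug 8; 15 mod 7 = 1, so Sunday + 1 = Monday.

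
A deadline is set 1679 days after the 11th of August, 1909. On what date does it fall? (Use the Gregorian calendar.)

March 17, 1914

+365 (one year) → Aug 11, 1910 (1314 left).
+365 (one year) → Aug 11, 1911 (949 left).
+366 (one year; includes Feb 29, 1912) → Aug 11, 1912 (583 left).
+365 (one year) → Aug 11, 1913 (218 left).
Aug has 31 days: +21 → Sep 1, 1913 (197 left).
Sep has 30 days: +30 → Oct 1, 1913 (167 left).
Oct has 31 days: +31 → Nov 1, 1913 (136 left).
Nov has 30 days: +30 → Dec 1, 1913 (106 left).
Dec has 31 days: +31 → Jan 1, 1914 (75 left).
Jan has 31 days: +31 → Feb 1, 1914 (44 left).
Feb has 28 days: +28 → Mar 1, 1914 (16 left).
+16 → Mar 17, 1914.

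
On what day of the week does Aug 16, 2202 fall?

Monday

Doomsday rule: the anchor day for the 2200s is Friday. For year 02: 2÷12 = 0 r 2, and 2÷4 = 0, so 0+2+0 = 2.
Friday + 2 ≡ Sunday — that's 2202's doomsday.
In August the doomsday date is Aug 8.
Aug 16 is 8 days after Aug 8; 8 mod 7 = 1, so Sunday + 1 = Monday.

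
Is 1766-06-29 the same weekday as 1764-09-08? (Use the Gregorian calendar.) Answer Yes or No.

No

From Sep 8, 1764 to Jun 29, 1766 is 659 days.
659 mod 7 = 1, so they are different weekdays.
(Sep 8, 1764 is a Saturday; Jun 29, 1766 is a Sunday.)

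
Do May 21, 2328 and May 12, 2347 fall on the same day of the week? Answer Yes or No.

From May 21, 2328 to May 12, 2347 is 6930 days.
6930 mod 7 = 0, so they are the same weekday.
(May 21, 2328 is a Monday; May 12, 2347 is a Monday.)

Yes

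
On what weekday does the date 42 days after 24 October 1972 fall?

Tuesday

Oct 24, 1972 is a Tuesday.
42 mod 7 = 0, so 42 days after a Tuesday is Tuesday + 0 = Tuesday.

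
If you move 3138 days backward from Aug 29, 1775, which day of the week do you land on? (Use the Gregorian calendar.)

Sunday

Aug 29, 1775 is a Tuesday.
3138 mod 7 = 2, so 3138 days before a Tuesday is Tuesday − 2 = Sunday.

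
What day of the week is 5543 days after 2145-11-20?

First find the weekday of Nov 20, 2145. Doomsday rule: the anchor day for the 2100s is Sunday. For year 45: 45÷12 = 3 r 9, and 9÷4 = 2, so 3+9+2 = 14.
Sunday + 14 ≡ Sunday — that's 2145's doomsday.
In November the doomsday date is Nov 7.
Nov 20 is 13 days after Nov 7; 13 mod 7 = 6, so Sunday + 6 = Saturday.
5543 mod 7 = 6, so 5543 days after a Saturday is Saturday + 6 = Friday.

Friday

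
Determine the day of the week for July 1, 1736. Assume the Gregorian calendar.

Sunday

Doomsday rule: the anchor day for the 1700s is Sunday. For year 36: 36÷12 = 3 r 0, and 0÷4 = 0, so 3+0+0 = 3.
Sunday + 3 ≡ Wednesday — that's 1736's doomsday.
In July the doomsday date is Jul 11.
Jul 1 is 10 days before Jul 11; 10 mod 7 = 3, so Wednesday − 3 = Sunday.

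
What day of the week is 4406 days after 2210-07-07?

Tuesday

First find the weekday of Jul 7, 2210. Doomsday rule: the anchor day for the 2200s is Friday. For year 10: 10÷12 = 0 r 10, and 10÷4 = 2, so 0+10+2 = 12.
Friday + 12 ≡ Wednesday — that's 2210's doomsday.
In July the doomsday date is Jul 11.
Jul 7 is 4 days before Jul 11; 4 mod 7 = 4, so Wednesday − 4 = Saturday.
4406 mod 7 = 3, so 4406 days after a Saturday is Saturday + 3 = Tuesday.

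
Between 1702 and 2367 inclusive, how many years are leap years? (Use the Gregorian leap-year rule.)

161

Multiples of 4 in [1702,2367]: 166.
Of those, multiples of 100: 6 (not leap unless ÷400).
Multiples of 400: 1.
Leap years = 166 − 6 + 1 = 161.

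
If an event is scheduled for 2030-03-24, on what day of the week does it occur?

Doomsday rule: the anchor day for the 2000s is Tuesday. For year 30: 30÷12 = 2 r 6, and 6÷4 = 1, so 2+6+1 = 9.
Tuesday + 9 ≡ Thursday — that's 2030's doomsday.
In March the doomsday date is Mar 14.
Mar 24 is 10 days after Mar 14; 10 mod 7 = 3, so Thursday + 3 = Sunday.

Sunday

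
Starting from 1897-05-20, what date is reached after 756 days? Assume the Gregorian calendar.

+365 (one year) → May 20, 1898 (391 left).
May has 31 days: +12 → Jun 1, 1898 (379 left).
Jun has 30 days: +30 → Jul 1, 1898 (349 left).
Jul has 31 days: +31 → Aug 1, 1898 (318 left).
Aug has 31 days: +31 → Sep 1, 1898 (287 left).
Sep has 30 days: +30 → Oct 1, 1898 (257 left).
Oct has 31 days: +31 → Nov 1, 1898 (226 left).
Nov has 30 days: +30 → Dec 1, 1898 (196 left).
Dec has 31 days: +31 → Jan 1, 1899 (165 left).
Jan has 31 days: +31 → Feb 1, 1899 (134 left).
Feb has 28 days: +28 → Mar 1, 1899 (106 left).
Mar has 31 days: +31 → Apr 1, 1899 (75 left).
Apr has 30 days: +30 → May 1, 1899 (45 left).
May has 31 days: +31 → Jun 1, 1899 (14 left).
+14 → Jun 15, 1899.

June 15, 1899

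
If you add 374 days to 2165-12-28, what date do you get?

January 6, 2167

Dec has 31 days: +4 → Jan 1, 2166 (370 left).
Jan has 31 days: +31 → Feb 1, 2166 (339 left).
Feb has 28 days: +28 → Mar 1, 2166 (311 left).
Mar has 31 days: +31 → Apr 1, 2166 (280 left).
Apr has 30 days: +30 → May 1, 2166 (250 left).
May has 31 days: +31 → Jun 1, 2166 (219 left).
Jun has 30 days: +30 → Jul 1, 2166 (189 left).
Jul has 31 days: +31 → Aug 1, 2166 (158 left).
Aug has 31 days: +31 → Sep 1, 2166 (127 left).
Sep has 30 days: +30 → Oct 1, 2166 (97 left).
Oct has 31 days: +31 → Nov 1, 2166 (66 left).
Nov has 30 days: +30 → Dec 1, 2166 (36 left).
Dec has 31 days: +31 → Jan 1, 2167 (5 left).
+5 → Jan 6, 2167.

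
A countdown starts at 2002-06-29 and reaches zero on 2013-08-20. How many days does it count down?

Jun 29, 2002 → Jun 29, 2003: 365 days.
Jun 29, 2003 → Jun 29, 2004: 366 days (Feb 29, 2004 is in that span).
Jun 29, 2004 → Jun 29, 2005: 365 days.
Jun 29, 2005 → Jun 29, 2006: 365 days.
Jun 29, 2006 → Jun 29, 2007: 365 days.
Jun 29, 2007 → Jun 29, 2008: 366 days (Feb 29, 2008 is in that span).
Jun 29, 2008 → Jun 29, 2009: 365 days.
Jun 29, 2009 → Jun 29, 2010: 365 days.
Jun 29, 2010 → Jun 29, 2011: 365 days.
Jun 29, 2011 → Jun 29, 2012: 366 days (Feb 29, 2012 is in that span).
Jun 29, 2012 → Jun 29, 2013: 365 days.
Jun 29, 2013 → Jul 29, 2013: 30 days (June has 30).
Jul 29, 2013 → Aug 20, 2013: 22 days.
Total: 4070 days.

4070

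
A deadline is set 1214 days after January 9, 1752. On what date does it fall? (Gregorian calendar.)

May 7, 1755

+366 (one year; includes Feb 29, 1752) → Jan 9, 1753 (848 left).
+365 (one year) → Jan 9, 1754 (483 left).
+365 (one year) → Jan 9, 1755 (118 left).
Jan has 31 days: +23 → Feb 1, 1755 (95 left).
Feb has 28 days: +28 → Mar 1, 1755 (67 left).
Mar has 31 days: +31 → Apr 1, 1755 (36 left).
Apr has 30 days: +30 → May 1, 1755 (6 left).
+6 → May 7, 1755.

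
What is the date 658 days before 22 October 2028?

−366 (one year; includes Feb 29, 2028) → Oct 22, 2027 (292 left).
−22 → Sep 30, 2027 (end of Sep, 30 days; 270 left).
−30 → Aug 31, 2027 (end of Aug, 31 days; 240 left).
−31 → Jul 31, 2027 (end of Jul, 31 days; 209 left).
−31 → Jun 30, 2027 (end of Jun, 30 days; 178 left).
−30 → May 31, 2027 (end of May, 31 days; 148 left).
−31 → Apr 30, 2027 (end of Apr, 30 days; 117 left).
−30 → Mar 31, 2027 (end of Mar, 31 days; 87 left).
−31 → Feb 28, 2027 (end of Feb, 28 days; 56 left).
−28 → Jan 31, 2027 (end of Jan, 31 days; 28 left).
−28 → Jan 3, 2027.

January 3, 2027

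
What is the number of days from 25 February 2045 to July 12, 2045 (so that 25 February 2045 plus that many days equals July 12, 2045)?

137

Feb 25, 2045 → Mar 25, 2045: 28 days (February has 28).
Mar 25, 2045 → Apr 25, 2045: 31 days (March has 31).
Apr 25, 2045 → May 25, 2045: 30 days (April has 30).
May 25, 2045 → Jun 25, 2045: 31 days (May has 31).
Jun 25, 2045 → Jul 12, 2045: 17 days.
Total: 137 days.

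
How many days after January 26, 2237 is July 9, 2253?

6008

Jan 26, 2237 → Jan 26, 2238: 365 days.
Jan 26, 2238 → Jan 26, 2239: 365 days.
Jan 26, 2239 → Jan 26, 2240: 365 days.
Jan 26, 2240 → Jan 26, 2241: 366 days (Feb 29, 2240 is in that span).
Jan 26, 2241 → Jan 26, 2242: 365 days.
Jan 26, 2242 → Jan 26, 2243: 365 days.
Jan 26, 2243 → Jan 26, 2244: 365 days.
Jan 26, 2244 → Jan 26, 2245: 366 days (Feb 29, 2244 is in that span).
Jan 26, 2245 → Jan 26, 2246: 365 days.
Jan 26, 2246 → Jan 26, 2247: 365 days.
Jan 26, 2247 → Jan 26, 2248: 365 days.
Jan 26, 2248 → Jan 26, 2249: 366 days (Feb 29, 2248 is in that span).
Jan 26, 2249 → Jan 26, 2250: 365 days.
Jan 26, 2250 → Jan 26, 2251: 365 days.
Jan 26, 2251 → Jan 26, 2252: 365 days.
Jan 26, 2252 → Jan 26, 2253: 366 days (Feb 29, 2252 is in that span).
Jan 26, 2253 → Feb 26, 2253: 31 days (January has 31).
Feb 26, 2253 → Mar 26, 2253: 28 days (February has 28).
Mar 26, 2253 → Apr 26, 2253: 31 days (March has 31).
Apr 26, 2253 → May 26, 2253: 30 days (April has 30).
May 26, 2253 → Jun 26, 2253: 31 days (May has 31).
Jun 26, 2253 → Jul 9, 2253: 13 days.
Total: 6008 days.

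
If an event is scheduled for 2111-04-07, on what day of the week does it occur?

Tuesday

Doomsday rule: the anchor day for the 2100s is Sunday. For year 11: 11÷12 = 0 r 11, and 11÷4 = 2, so 0+11+2 = 13.
Sunday + 13 ≡ Saturday — that's 2111's doomsday.
In April the doomsday date is Apr 4.
Apr 7 is 3 days after Apr 4; 3 mod 7 = 3, so Saturday + 3 = Tuesday.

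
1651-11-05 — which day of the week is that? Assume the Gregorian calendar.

Sunday

Doomsday rule: the anchor day for the 1600s is Tuesday. For year 51: 51÷12 = 4 r 3, and 3÷4 = 0, so 4+3+0 = 7.
Tuesday + 7 ≡ Tuesday — that's 1651's doomsday.
In November the doomsday date is Nov 7.
Nov 5 is 2 days before Nov 7; 2 mod 7 = 2, so Tuesday − 2 = Sunday.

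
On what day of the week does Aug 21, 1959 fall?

Friday

Doomsday rule: the anchor day for the 1900s is Wednesday. For year 59: 59÷12 = 4 r 11, and 11÷4 = 2, so 4+11+2 = 17.
Wednesday + 17 ≡ Saturday — that's 1959's doomsday.
In August the doomsday date is Aug 8.
Aug 21 is 13 days after Aug 8; 13 mod 7 = 6, so Saturday + 6 = Friday.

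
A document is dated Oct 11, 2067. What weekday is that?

Doomsday rule: the anchor day for the 2000s is Tuesday. For year 67: 67÷12 = 5 r 7, and 7÷4 = 1, so 5+7+1 = 13.
Tuesday + 13 ≡ Monday — that's 2067's doomsday.
In October the doomsday date is Oct 10.
Oct 11 is 1 day after Oct 10; 1 mod 7 = 1, so Monday + 1 = Tuesday.

Tuesday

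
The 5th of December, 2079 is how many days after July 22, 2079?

136

Jul 22, 2079 → Aug 22, 2079: 31 days (July has 31).
Aug 22, 2079 → Sep 22, 2079: 31 days (August has 31).
Sep 22, 2079 → Oct 22, 2079: 30 days (September has 30).
Oct 22, 2079 → Nov 22, 2079: 31 days (October has 31).
Nov 22, 2079 → Dec 5, 2079: 13 days.
Total: 136 days.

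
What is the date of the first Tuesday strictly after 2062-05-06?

May 6, 2062 is a Saturday.
From Saturday to the next Tuesday is 3 days.
May 6, 2062 + 3 = May 9, 2062.

May 9, 2062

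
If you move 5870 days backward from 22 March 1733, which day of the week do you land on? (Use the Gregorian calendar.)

Wednesday

First find the weekday of Mar 22, 1733. Doomsday rule: the anchor day for the 1700s is Sunday. For year 33: 33÷12 = 2 r 9, and 9÷4 = 2, so 2+9+2 = 13.
Sunday + 13 ≡ Saturday — that's 1733's doomsday.
In March the doomsday date is Mar 14.
Mar 22 is 8 days after Mar 14; 8 mod 7 = 1, so Saturday + 1 = Sunday.
5870 mod 7 = 4, so 5870 days before a Sunday is Sunday − 4 = Wednesday.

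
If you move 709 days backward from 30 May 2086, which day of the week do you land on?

Tuesday

May 30, 2086 is a Thursday.
709 mod 7 = 2, so 709 days before a Thursday is Thursday − 2 = Tuesday.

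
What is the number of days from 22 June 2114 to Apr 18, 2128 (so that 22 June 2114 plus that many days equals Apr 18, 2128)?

5049

Jun 22, 2114 → Jun 22, 2115: 365 days.
Jun 22, 2115 → Jun 22, 2116: 366 days (Feb 29, 2116 is in that span).
Jun 22, 2116 → Jun 22, 2117: 365 days.
Jun 22, 2117 → Jun 22, 2118: 365 days.
Jun 22, 2118 → Jun 22, 2119: 365 days.
Jun 22, 2119 → Jun 22, 2120: 366 days (Feb 29, 2120 is in that span).
Jun 22, 2120 → Jun 22, 2121: 365 days.
Jun 22, 2121 → Jun 22, 2122: 365 days.
Jun 22, 2122 → Jun 22, 2123: 365 days.
Jun 22, 2123 → Jun 22, 2124: 366 days (Feb 29, 2124 is in that span).
Jun 22, 2124 → Jun 22, 2125: 365 days.
Jun 22, 2125 → Jun 22, 2126: 365 days.
Jun 22, 2126 → Jun 22, 2127: 365 days.
Jun 22, 2127 → Jul 22, 2127: 30 days (June has 30).
Jul 22, 2127 → Aug 22, 2127: 31 days (July has 31).
Aug 22, 2127 → Sep 22, 2127: 31 days (August has 31).
Sep 22, 2127 → Oct 22, 2127: 30 days (September has 30).
Oct 22, 2127 → Nov 22, 2127: 31 days (October has 31).
Nov 22, 2127 → Dec 22, 2127: 30 days (November has 30).
Dec 22, 2127 → Jan 22, 2128: 31 days (December has 31).
Jan 22, 2128 → Feb 22, 2128: 31 days (January has 31).
Feb 22, 2128 → Mar 22, 2128: 29 days (February has 29).
Mar 22, 2128 → Apr 18, 2128: 27 days.
Total: 5049 days.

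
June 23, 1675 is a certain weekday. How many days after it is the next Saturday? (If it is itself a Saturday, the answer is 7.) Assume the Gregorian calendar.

6

Jun 23, 1675 is a Sunday.
From Sunday to the next Saturday is 6 days.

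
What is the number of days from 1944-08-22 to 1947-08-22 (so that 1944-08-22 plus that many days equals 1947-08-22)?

Aug 22, 1944 → Aug 22, 1945: 365 days.
Aug 22, 1945 → Aug 22, 1946: 365 days.
Aug 22, 1946 → Sep 22, 1946: 31 days (August has 31).
Sep 22, 1946 → Oct 22, 1946: 30 days (September has 30).
Oct 22, 1946 → Nov 22, 1946: 31 days (October has 31).
Nov 22, 1946 → Dec 22, 1946: 30 days (November has 30).
Dec 22, 1946 → Jan 22, 1947: 31 days (December has 31).
Jan 22, 1947 → Feb 22, 1947: 31 days (January has 31).
Feb 22, 1947 → Mar 22, 1947: 28 days (February has 28).
Mar 22, 1947 → Apr 22, 1947: 31 days (March has 31).
Apr 22, 1947 → May 22, 1947: 30 days (April has 30).
May 22, 1947 → Jun 22, 1947: 31 days (May has 31).
Jun 22, 1947 → Jul 22, 1947: 30 days (June has 30).
Jul 22, 1947 → Aug 22, 1947: 31 days.
Total: 1095 days.

1095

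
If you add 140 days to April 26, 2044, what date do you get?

Apr has 30 days: +5 → May 1, 2044 (135 left).
May has 31 days: +31 → Jun 1, 2044 (104 left).
Jun has 30 days: +30 → Jul 1, 2044 (74 left).
Jul has 31 days: +31 → Aug 1, 2044 (43 left).
Aug has 31 days: +31 → Sep 1, 2044 (12 left).
+12 → Sep 13, 2044.

September 13, 2044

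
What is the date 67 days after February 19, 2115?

Feb has 28 days: +10 → Mar 1, 2115 (57 left).
Mar has 31 days: +31 → Apr 1, 2115 (26 left).
+26 → Apr 27, 2115.

April 27, 2115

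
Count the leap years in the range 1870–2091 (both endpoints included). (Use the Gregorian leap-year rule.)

Multiples of 4 in [1870,2091]: 55.
Of those, multiples of 100: 2 (not leap unless ÷400).
Multiples of 400: 1.
Leap years = 55 − 2 + 1 = 54.

54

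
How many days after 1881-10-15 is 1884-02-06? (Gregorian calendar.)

844

Oct 15, 1881 → Oct 15, 1882: 365 days.
Oct 15, 1882 → Oct 15, 1883: 365 days.
Oct 15, 1883 → Nov 15, 1883: 31 days (October has 31).
Nov 15, 1883 → Dec 15, 1883: 30 days (November has 30).
Dec 15, 1883 → Jan 15, 1884: 31 days (December has 31).
Jan 15, 1884 → Feb 6, 1884: 22 days.
Total: 844 days.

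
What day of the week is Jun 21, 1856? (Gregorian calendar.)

Saturday

Doomsday rule: the anchor day for the 1800s is Friday. For year 56: 56÷12 = 4 r 8, and 8÷4 = 2, so 4+8+2 = 14.
Friday + 14 ≡ Friday — that's 1856's doomsday.
In June the doomsday date is Jun 6.
Jun 21 is 15 days after Jun 6; 15 mod 7 = 1, so Friday + 1 = Saturday.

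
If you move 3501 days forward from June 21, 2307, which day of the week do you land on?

First find the weekday of Jun 21, 2307. Doomsday rule: the anchor day for the 2300s is Wednesday. For year 07: 7÷12 = 0 r 7, and 7÷4 = 1, so 0+7+1 = 8.
Wednesday + 8 ≡ Thursday — that's 2307's doomsday.
In June the doomsday date is Jun 6.
Jun 21 is 15 days after Jun 6; 15 mod 7 = 1, so Thursday + 1 = Friday.
3501 mod 7 = 1, so 3501 days after a Friday is Friday + 1 = Saturday.

Saturday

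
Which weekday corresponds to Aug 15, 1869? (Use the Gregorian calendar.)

Sunday

Doomsday rule: the anchor day for the 1800s is Friday. For year 69: 69÷12 = 5 r 9, and 9÷4 = 2, so 5+9+2 = 16.
Friday + 16 ≡ Sunday — that's 1869's doomsday.
In August the doomsday date is Aug 8.
Aug 15 is 7 days after Aug 8; 7 mod 7 = 0, so Sunday + 0 = Sunday.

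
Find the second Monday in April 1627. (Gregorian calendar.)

April 1, 1627 is a Thursday.
The first Monday is therefore April 5 (4 days later).
The second Monday is 5 + 1×7 = April 12.

April 12, 1627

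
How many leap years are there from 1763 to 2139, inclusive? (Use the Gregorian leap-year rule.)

Multiples of 4 in [1763,2139]: 94.
Of those, multiples of 100: 4 (not leap unless ÷400).
Multiples of 400: 1.
Leap years = 94 − 4 + 1 = 91.

91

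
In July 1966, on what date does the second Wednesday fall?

July 13, 1966

July 1, 1966 is a Friday.
The first Wednesday is therefore July 6 (5 days later).
The second Wednesday is 6 + 1×7 = July 13.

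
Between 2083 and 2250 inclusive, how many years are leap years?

Multiples of 4 in [2083,2250]: 42.
Of those, multiples of 100: 2 (not leap unless ÷400).
Multiples of 400: 0.
Leap years = 42 − 2 + 0 = 40.

40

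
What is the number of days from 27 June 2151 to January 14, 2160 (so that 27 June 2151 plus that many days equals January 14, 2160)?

Jun 27, 2151 → Jun 27, 2152: 366 days (Feb 29, 2152 is in that span).
Jun 27, 2152 → Jun 27, 2153: 365 days.
Jun 27, 2153 → Jun 27, 2154: 365 days.
Jun 27, 2154 → Jun 27, 2155: 365 days.
Jun 27, 2155 → Jun 27, 2156: 366 days (Feb 29, 2156 is in that span).
Jun 27, 2156 → Jun 27, 2157: 365 days.
Jun 27, 2157 → Jun 27, 2158: 365 days.
Jun 27, 2158 → Jun 27, 2159: 365 days.
Jun 27, 2159 → Jul 27, 2159: 30 days (June has 30).
Jul 27, 2159 → Aug 27, 2159: 31 days (July has 31).
Aug 27, 2159 → Sep 27, 2159: 31 days (August has 31).
Sep 27, 2159 → Oct 27, 2159: 30 days (September has 30).
Oct 27, 2159 → Nov 27, 2159: 31 days (October has 31).
Nov 27, 2159 → Dec 27, 2159: 30 days (November has 30).
Dec 27, 2159 → Jan 14, 2160: 18 days.
Total: 3123 days.

3123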